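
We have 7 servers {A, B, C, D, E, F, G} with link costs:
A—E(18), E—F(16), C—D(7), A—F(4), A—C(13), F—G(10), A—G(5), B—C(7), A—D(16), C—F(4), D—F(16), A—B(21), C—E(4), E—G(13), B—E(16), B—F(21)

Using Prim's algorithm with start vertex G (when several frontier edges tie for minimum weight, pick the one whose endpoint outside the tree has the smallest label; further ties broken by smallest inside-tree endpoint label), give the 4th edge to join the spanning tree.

Grow the tree from G using Prim:
Step 1: cheapest edge leaving the tree is A—G (5); add A.
Step 2: cheapest edge leaving the tree is A—F (4); add F.
Step 3: cheapest edge leaving the tree is C—F (4); add C.
Step 4: cheapest edge leaving the tree is C—E (4); add E.
Step 5: cheapest edge leaving the tree is B—C (7); add B.
Step 6: cheapest edge leaving the tree is C—D (7); add D.
The 4th edge added is C—E.

C-E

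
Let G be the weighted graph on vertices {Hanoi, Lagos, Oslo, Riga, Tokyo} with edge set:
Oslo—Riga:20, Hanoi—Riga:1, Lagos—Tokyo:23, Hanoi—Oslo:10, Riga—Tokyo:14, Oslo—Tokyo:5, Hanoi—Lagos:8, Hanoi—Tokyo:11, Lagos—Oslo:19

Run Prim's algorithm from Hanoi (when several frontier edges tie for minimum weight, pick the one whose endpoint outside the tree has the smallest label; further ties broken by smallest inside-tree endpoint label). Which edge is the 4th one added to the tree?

Oslo-Tokyo

Prim, starting at Hanoi.
Step 1: frontier [Hanoi—Riga 1, Hanoi—Lagos 8, Hanoi—Oslo 10, Hanoi—Tokyo 11] → take Hanoi—Riga (1); add Riga.
Step 2: frontier [Hanoi—Lagos 8, Hanoi—Oslo 10, Hanoi—Tokyo 11, Riga—Tokyo 14, Oslo—Riga 20] → take Hanoi—Lagos (8); add Lagos.
Step 3: frontier [Hanoi—Oslo 10, Hanoi—Tokyo 11, Lagos—Oslo 19, Lagos—Tokyo 23, Riga—Tokyo 14, Oslo—Riga 20] → take Hanoi—Oslo (10); add Oslo.
Step 4: frontier [Hanoi—Tokyo 11, Lagos—Tokyo 23, Oslo—Tokyo 5, Riga—Tokyo 14] → take Oslo—Tokyo (5); add Tokyo.
The 4th edge added is Oslo—Tokyo.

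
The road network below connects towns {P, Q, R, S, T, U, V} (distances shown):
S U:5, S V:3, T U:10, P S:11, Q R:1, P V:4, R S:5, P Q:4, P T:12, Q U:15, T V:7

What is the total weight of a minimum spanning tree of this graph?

24

Kruskal's algorithm — process edges by increasing weight (ties by edge label):
Q R (1): add. Components now {P} {Q,R} {V} {U} {S} {T}
S V (3): add. Components now {P} {Q,R} {S,V} {U} {T}
P Q (4): add. Components now {P,Q,R} {S,V} {U} {T}
P V (4): add. Components now {P,Q,R,S,V} {U} {T}
R S (5): skip — R and S already connected.
S U (5): add. Components now {P,Q,R,S,U,V} {T}
T V (7): add. Components now {P,Q,R,S,T,U,V}
MST edges: Q R, S V, P Q, P V, S U, T V; total weight 1+3+4+4+5+7 = 24.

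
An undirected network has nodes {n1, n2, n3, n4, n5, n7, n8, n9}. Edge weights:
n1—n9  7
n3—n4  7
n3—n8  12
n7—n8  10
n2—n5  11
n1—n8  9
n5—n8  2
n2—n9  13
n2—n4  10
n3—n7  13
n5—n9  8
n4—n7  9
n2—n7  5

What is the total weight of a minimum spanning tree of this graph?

48

Sort edges by weight, then run Kruskal:
n5—n8 (2): add — endpoints in different components.
n2—n7 (5): add — endpoints in different components.
n1—n9 (7): add — endpoints in different components.
n3—n4 (7): add — endpoints in different components.
n5—n9 (8): add — endpoints in different components.
n1—n8 (9): skip — n1 and n8 already connected.
n4—n7 (9): add — endpoints in different components.
n2—n4 (10): skip — n2 and n4 already connected.
n7—n8 (10): add — endpoints in different components.
MST edges: n5—n8, n2—n7, n1—n9, n3—n4, n5—n9, n4—n7, n7—n8; total weight 2+5+7+7+8+9+10 = 48.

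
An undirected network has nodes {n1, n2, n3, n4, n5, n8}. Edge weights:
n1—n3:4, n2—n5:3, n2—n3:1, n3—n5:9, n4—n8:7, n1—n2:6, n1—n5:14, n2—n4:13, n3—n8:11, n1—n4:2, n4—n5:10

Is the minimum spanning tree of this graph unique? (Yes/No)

Kruskal's algorithm — process edges by increasing weight (ties by edge label):
n2—n3 (1): add — endpoints in different components.
n1—n4 (2): add — endpoints in different components.
n2—n5 (3): add — endpoints in different components.
n1—n3 (4): add — endpoints in different components.
n1—n2 (6): skip — n2 and n1 already connected.
n4—n8 (7): add — endpoints in different components.
Every non-tree edge has weight strictly greater than the heaviest edge on the tree path between its endpoints, so the MST is unique.

Yes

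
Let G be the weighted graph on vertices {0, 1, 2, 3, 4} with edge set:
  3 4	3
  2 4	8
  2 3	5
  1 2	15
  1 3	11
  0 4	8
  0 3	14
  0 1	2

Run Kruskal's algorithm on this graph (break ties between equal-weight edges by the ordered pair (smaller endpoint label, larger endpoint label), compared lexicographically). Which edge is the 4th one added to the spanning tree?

Kruskal: consider edges lightest-first.
0 1 (2): add. Components now {0,1} {2} {3} {4}
3 4 (3): add. Components now {0,1} {2} {3,4}
2 3 (5): add. Components now {0,1} {2,3,4}
0 4 (8): add. Components now {0,1,2,3,4}
The 4th edge added is 0 4.

0-4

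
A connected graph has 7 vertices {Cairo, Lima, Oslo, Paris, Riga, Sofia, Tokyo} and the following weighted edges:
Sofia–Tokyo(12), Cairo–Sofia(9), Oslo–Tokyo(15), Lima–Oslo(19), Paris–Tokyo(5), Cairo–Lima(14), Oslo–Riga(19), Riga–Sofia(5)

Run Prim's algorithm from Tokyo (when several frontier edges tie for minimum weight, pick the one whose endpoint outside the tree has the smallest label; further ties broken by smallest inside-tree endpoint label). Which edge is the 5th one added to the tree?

Cairo-Lima

Grow the tree from Tokyo using Prim:
Step 1: frontier [Paris–Tokyo 5, Sofia–Tokyo 12, Oslo–Tokyo 15] → take Paris–Tokyo (5); add Paris.
Step 2: frontier [Sofia–Tokyo 12, Oslo–Tokyo 15] → take Sofia–Tokyo (12); add Sofia.
Step 3: frontier [Riga–Sofia 5, Cairo–Sofia 9, Oslo–Tokyo 15] → take Riga–Sofia (5); add Riga.
Step 4: frontier [Oslo–Riga 19, Cairo–Sofia 9, Oslo–Tokyo 15] → take Cairo–Sofia (9); add Cairo.
Step 5: frontier [Cairo–Lima 14, Oslo–Riga 19, Oslo–Tokyo 15] → take Cairo–Lima (14); add Lima.
Step 6: frontier [Lima–Oslo 19, Oslo–Riga 19, Oslo–Tokyo 15] → take Oslo–Tokyo (15); add Oslo.
The 5th edge added is Cairo–Lima.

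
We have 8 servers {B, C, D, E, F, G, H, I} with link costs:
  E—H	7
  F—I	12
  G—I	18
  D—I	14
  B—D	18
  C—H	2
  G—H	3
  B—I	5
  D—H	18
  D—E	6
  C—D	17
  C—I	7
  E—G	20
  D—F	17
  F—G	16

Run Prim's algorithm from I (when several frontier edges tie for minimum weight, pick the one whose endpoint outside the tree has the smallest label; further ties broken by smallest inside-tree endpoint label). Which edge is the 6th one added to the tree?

Prim's algorithm from I:
Step 1: cheapest edge leaving the tree is B—I (5); add B.
Step 2: cheapest edge leaving the tree is C—I (7); add C.
Step 3: cheapest edge leaving the tree is C—H (2); add H.
Step 4: cheapest edge leaving the tree is G—H (3); add G.
Step 5: cheapest edge leaving the tree is E—H (7); add E.
Step 6: cheapest edge leaving the tree is D—E (6); add D.
Step 7: cheapest edge leaving the tree is F—I (12); add F.
The 6th edge added is D—E.

D-E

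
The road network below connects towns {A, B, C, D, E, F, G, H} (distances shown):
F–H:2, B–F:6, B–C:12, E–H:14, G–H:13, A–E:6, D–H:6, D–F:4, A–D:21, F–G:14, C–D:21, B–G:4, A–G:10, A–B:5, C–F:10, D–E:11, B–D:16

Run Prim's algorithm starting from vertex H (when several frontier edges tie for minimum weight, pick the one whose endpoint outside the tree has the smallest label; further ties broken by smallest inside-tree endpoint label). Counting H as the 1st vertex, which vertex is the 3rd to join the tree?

D

Prim, starting at H.
Step 1: cheapest edge leaving the tree is F–H (2); add F.
Step 2: cheapest edge leaving the tree is D–F (4); add D.
Step 3: cheapest edge leaving the tree is B–F (6); add B.
Step 4: cheapest edge leaving the tree is B–G (4); add G.
Step 5: cheapest edge leaving the tree is A–B (5); add A.
Step 6: cheapest edge leaving the tree is A–E (6); add E.
Step 7: cheapest edge leaving the tree is C–F (10); add C.
Vertex order: H, F, D, B, G, A, E, C. The 3rd vertex is D.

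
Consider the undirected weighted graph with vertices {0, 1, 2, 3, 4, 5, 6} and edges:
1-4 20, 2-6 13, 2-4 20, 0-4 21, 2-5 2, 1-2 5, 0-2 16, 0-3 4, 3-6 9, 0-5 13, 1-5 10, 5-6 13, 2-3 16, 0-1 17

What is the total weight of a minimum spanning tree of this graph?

Prim's algorithm from 2:
Step 1: cheapest edge leaving the tree is 2-5 (2); add 5.
Step 2: cheapest edge leaving the tree is 1-2 (5); add 1.
Step 3: cheapest edge leaving the tree is 0-5 (13); add 0.
Step 4: cheapest edge leaving the tree is 0-3 (4); add 3.
Step 5: cheapest edge leaving the tree is 3-6 (9); add 6.
Step 6: cheapest edge leaving the tree is 1-4 (20); add 4.
MST edges: 2-5, 1-2, 0-5, 0-3, 3-6, 1-4; total weight 2+5+13+4+9+20 = 53.

53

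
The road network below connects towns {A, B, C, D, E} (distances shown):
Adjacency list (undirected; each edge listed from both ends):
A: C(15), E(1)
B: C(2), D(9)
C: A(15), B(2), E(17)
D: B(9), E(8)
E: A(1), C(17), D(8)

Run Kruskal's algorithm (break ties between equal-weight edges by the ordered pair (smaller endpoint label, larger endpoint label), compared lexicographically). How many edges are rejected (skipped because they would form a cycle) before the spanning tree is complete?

Sort edges by weight, then run Kruskal:
A–E (1): add — endpoints in different components.
B–C (2): add — endpoints in different components.
D–E (8): add — endpoints in different components.
B–D (9): add — endpoints in different components.
Edges rejected before the tree was complete: 0.

0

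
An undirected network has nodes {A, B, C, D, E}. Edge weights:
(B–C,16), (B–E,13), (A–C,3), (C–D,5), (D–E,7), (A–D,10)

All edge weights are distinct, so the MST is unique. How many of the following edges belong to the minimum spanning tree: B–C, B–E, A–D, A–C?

2

Kruskal: consider edges lightest-first.
A–C (3): add — endpoints in different components.
C–D (5): add — endpoints in different components.
D–E (7): add — endpoints in different components.
A–D (10): skip — A and D already connected.
B–E (13): add — endpoints in different components.
MST edge set: {A–C, C–D, D–E, B–E}.
Of the listed edges, {B–E, A–C} are in the MST → 2.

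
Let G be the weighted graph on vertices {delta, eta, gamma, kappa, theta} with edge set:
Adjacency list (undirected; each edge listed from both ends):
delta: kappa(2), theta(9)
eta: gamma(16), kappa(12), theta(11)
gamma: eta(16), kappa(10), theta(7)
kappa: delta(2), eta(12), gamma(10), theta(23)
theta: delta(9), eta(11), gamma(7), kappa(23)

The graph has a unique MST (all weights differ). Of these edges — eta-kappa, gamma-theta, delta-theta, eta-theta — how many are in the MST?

Kruskal: consider edges lightest-first.
delta-kappa (2): add. Components now {eta} {delta,kappa} {gamma} {theta}
gamma-theta (7): add. Components now {eta} {delta,kappa} {gamma,theta}
delta-theta (9): add. Components now {eta} {delta,gamma,kappa,theta}
gamma-kappa (10): skip — gamma and kappa already connected.
eta-theta (11): add. Components now {delta,eta,gamma,kappa,theta}
MST edge set: {delta-kappa, gamma-theta, delta-theta, eta-theta}.
Of the listed edges, {gamma-theta, delta-theta, eta-theta} are in the MST → 3.

3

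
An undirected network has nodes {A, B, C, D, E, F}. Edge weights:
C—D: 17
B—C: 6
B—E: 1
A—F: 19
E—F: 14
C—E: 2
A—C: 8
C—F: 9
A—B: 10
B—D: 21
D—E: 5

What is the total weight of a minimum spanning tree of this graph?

Kruskal's algorithm — process edges by increasing weight (ties by edge label):
B—E (1): add. Components now {A} {B,E} {C} {D} {F}
C—E (2): add. Components now {A} {B,C,E} {D} {F}
D—E (5): add. Components now {A} {B,C,D,E} {F}
B—C (6): skip — B and C already connected.
A—C (8): add. Components now {A,B,C,D,E} {F}
C—F (9): add. Components now {A,B,C,D,E,F}
MST edges: B—E, C—E, D—E, A—C, C—F; total weight 1+2+5+8+9 = 25.

25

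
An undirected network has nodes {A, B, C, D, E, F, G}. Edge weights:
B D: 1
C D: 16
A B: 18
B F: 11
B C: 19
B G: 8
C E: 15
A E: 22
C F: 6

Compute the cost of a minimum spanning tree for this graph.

Kruskal: consider edges lightest-first.
B D (1): add — endpoints in different components.
C F (6): add — endpoints in different components.
B G (8): add — endpoints in different components.
B F (11): add — endpoints in different components.
C E (15): add — endpoints in different components.
C D (16): skip — C and D already connected.
A B (18): add — endpoints in different components.
MST edges: B D, C F, B G, B F, C E, A B; total weight 1+6+8+11+15+18 = 59.

59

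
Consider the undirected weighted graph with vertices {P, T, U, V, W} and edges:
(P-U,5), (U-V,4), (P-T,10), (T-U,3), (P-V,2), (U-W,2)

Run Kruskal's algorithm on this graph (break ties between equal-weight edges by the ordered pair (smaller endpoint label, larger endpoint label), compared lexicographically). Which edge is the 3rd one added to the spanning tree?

Kruskal's algorithm — process edges by increasing weight (ties by edge label):
P-V (2): add. Components now {W} {T} {P,V} {U}
U-W (2): add. Components now {U,W} {T} {P,V}
T-U (3): add. Components now {T,U,W} {P,V}
U-V (4): add. Components now {P,T,U,V,W}
The 3rd edge added is T-U.

T-U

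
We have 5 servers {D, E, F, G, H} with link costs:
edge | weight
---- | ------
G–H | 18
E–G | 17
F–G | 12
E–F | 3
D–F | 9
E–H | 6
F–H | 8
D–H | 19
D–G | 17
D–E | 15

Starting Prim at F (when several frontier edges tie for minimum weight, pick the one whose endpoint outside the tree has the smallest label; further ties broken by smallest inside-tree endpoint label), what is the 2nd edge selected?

E-H

Prim, starting at F.
Step 1: cheapest edge leaving the tree is E–F (3); add E.
Step 2: cheapest edge leaving the tree is E–H (6); add H.
Step 3: cheapest edge leaving the tree is D–F (9); add D.
Step 4: cheapest edge leaving the tree is F–G (12); add G.
The 2nd edge added is E–H.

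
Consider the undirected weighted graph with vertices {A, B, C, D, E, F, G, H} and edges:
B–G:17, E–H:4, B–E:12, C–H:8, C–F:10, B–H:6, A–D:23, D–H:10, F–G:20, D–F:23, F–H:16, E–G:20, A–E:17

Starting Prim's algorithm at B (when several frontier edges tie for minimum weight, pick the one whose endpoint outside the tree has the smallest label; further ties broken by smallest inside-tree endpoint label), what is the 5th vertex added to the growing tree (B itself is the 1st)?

D

Prim's algorithm from B:
Step 1: frontier [B–H 6, B–E 12, B–G 17] → take B–H (6); add H.
Step 2: frontier [B–E 12, B–G 17, E–H 4, C–H 8, D–H 10, F–H 16] → take E–H (4); add E.
Step 3: frontier [B–G 17, A–E 17, E–G 20, C–H 8, D–H 10, F–H 16] → take C–H (8); add C.
Step 4: frontier [B–G 17, C–F 10, A–E 17, E–G 20, D–H 10, F–H 16] → take D–H (10); add D.
Step 5: frontier [B–G 17, C–F 10, A–D 23, D–F 23, A–E 17, E–G 20, F–H 16] → take C–F (10); add F.
Step 6: frontier [B–G 17, A–D 23, A–E 17, E–G 20, F–G 20] → take A–E (17); add A.
Step 7: frontier [B–G 17, E–G 20, F–G 20] → take B–G (17); add G.
Vertex order: B, H, E, C, D, F, A, G. The 5th vertex is D.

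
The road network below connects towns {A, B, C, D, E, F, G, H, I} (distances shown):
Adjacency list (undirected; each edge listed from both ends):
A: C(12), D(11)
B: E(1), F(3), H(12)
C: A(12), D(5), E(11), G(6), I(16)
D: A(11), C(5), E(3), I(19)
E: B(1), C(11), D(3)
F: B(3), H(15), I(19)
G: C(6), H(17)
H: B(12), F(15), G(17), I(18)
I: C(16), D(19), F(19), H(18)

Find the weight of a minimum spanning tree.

Prim's algorithm from F:
Step 1: cheapest edge leaving the tree is B-F (3); add B.
Step 2: cheapest edge leaving the tree is B-E (1); add E.
Step 3: cheapest edge leaving the tree is D-E (3); add D.
Step 4: cheapest edge leaving the tree is C-D (5); add C.
Step 5: cheapest edge leaving the tree is C-G (6); add G.
Step 6: cheapest edge leaving the tree is A-D (11); add A.
Step 7: cheapest edge leaving the tree is B-H (12); add H.
Step 8: cheapest edge leaving the tree is C-I (16); add I.
MST edges: B-F, B-E, D-E, C-D, C-G, A-D, B-H, C-I; total weight 3+1+3+5+6+11+12+16 = 57.

57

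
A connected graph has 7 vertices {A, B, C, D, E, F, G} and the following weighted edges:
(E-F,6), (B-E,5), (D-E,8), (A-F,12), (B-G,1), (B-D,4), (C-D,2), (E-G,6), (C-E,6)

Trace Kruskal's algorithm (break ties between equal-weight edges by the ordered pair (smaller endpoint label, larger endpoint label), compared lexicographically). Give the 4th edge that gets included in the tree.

B-E

Kruskal: consider edges lightest-first.
B-G (1): add. Components now {A} {B,G} {C} {D} {E} {F}
C-D (2): add. Components now {A} {B,G} {C,D} {E} {F}
B-D (4): add. Components now {A} {B,C,D,G} {E} {F}
B-E (5): add. Components now {A} {B,C,D,E,G} {F}
C-E (6): skip — C and E already connected.
E-F (6): add. Components now {A} {B,C,D,E,F,G}
E-G (6): skip — E and G already connected.
D-E (8): skip — D and E already connected.
A-F (12): add. Components now {A,B,C,D,E,F,G}
The 4th edge added is B-E.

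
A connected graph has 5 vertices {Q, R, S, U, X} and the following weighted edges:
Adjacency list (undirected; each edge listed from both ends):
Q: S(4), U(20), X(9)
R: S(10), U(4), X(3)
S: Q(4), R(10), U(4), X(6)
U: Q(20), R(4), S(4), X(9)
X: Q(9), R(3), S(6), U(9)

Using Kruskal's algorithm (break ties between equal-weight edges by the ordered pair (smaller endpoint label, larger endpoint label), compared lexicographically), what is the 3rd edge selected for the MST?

R-U

Kruskal: consider edges lightest-first.
R–X (3): add. Components now {R,X} {U} {Q} {S}
Q–S (4): add. Components now {R,X} {U} {Q,S}
R–U (4): add. Components now {R,U,X} {Q,S}
S–U (4): add. Components now {Q,R,S,U,X}
The 3rd edge added is R–U.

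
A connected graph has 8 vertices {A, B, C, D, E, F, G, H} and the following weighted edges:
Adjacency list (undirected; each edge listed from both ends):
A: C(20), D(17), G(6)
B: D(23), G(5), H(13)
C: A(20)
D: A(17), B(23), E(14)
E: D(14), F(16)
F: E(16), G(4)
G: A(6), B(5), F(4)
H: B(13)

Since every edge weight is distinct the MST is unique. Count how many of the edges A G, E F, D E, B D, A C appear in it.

4

Sort edges by weight, then run Kruskal:
F G (4): add — endpoints in different components.
B G (5): add — endpoints in different components.
A G (6): add — endpoints in different components.
B H (13): add — endpoints in different components.
D E (14): add — endpoints in different components.
E F (16): add — endpoints in different components.
A D (17): skip — A and D already connected.
A C (20): add — endpoints in different components.
MST edge set: {F G, B G, A G, B H, D E, E F, A C}.
Of the listed edges, {A G, E F, D E, A C} are in the MST → 4.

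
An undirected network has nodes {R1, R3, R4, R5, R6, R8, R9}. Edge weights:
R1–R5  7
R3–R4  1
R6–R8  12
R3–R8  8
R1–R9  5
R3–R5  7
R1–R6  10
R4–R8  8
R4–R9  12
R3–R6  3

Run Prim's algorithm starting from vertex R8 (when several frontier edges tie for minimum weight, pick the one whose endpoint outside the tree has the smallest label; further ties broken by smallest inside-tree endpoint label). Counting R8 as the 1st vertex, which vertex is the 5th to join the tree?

Prim, starting at R8.
Step 1: frontier [R3–R8 8, R4–R8 8, R6–R8 12] → take R3–R8 (8); add R3.
Step 2: frontier [R3–R4 1, R3–R6 3, R3–R5 7, R4–R8 8, R6–R8 12] → take R3–R4 (1); add R4.
Step 3: frontier [R3–R6 3, R3–R5 7, R4–R9 12, R6–R8 12] → take R3–R6 (3); add R6.
Step 4: frontier [R3–R5 7, R4–R9 12, R1–R6 10] → take R3–R5 (7); add R5.
Step 5: frontier [R4–R9 12, R1–R5 7, R1–R6 10] → take R1–R5 (7); add R1.
Step 6: frontier [R1–R9 5, R4–R9 12] → take R1–R9 (5); add R9.
Vertex order: R8, R3, R4, R6, R5, R1, R9. The 5th vertex is R5.

R5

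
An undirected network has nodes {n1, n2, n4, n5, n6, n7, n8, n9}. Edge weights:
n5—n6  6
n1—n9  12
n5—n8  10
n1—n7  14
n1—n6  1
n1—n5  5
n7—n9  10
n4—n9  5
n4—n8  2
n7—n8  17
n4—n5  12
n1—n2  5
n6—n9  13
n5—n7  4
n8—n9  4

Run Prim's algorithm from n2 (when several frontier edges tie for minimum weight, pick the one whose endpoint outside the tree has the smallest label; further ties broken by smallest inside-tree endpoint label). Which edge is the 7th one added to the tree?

n8-n9

Grow the tree from n2 using Prim:
Step 1: cheapest edge leaving the tree is n1—n2 (5); add n1.
Step 2: cheapest edge leaving the tree is n1—n6 (1); add n6.
Step 3: cheapest edge leaving the tree is n1—n5 (5); add n5.
Step 4: cheapest edge leaving the tree is n5—n7 (4); add n7.
Step 5: cheapest edge leaving the tree is n5—n8 (10); add n8.
Step 6: cheapest edge leaving the tree is n4—n8 (2); add n4.
Step 7: cheapest edge leaving the tree is n8—n9 (4); add n9.
The 7th edge added is n8—n9.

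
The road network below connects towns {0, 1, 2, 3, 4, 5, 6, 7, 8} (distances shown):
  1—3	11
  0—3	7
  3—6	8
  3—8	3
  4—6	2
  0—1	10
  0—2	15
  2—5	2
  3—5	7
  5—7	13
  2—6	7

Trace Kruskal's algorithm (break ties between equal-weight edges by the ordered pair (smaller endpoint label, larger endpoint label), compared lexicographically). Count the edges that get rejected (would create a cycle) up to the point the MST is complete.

Kruskal: consider edges lightest-first.
2—5 (2): add — endpoints in different components.
4—6 (2): add — endpoints in different components.
3—8 (3): add — endpoints in different components.
0—3 (7): add — endpoints in different components.
2—6 (7): add — endpoints in different components.
3—5 (7): add — endpoints in different components.
3—6 (8): skip — 3 and 6 already connected.
0—1 (10): add — endpoints in different components.
1—3 (11): skip — 1 and 3 already connected.
5—7 (13): add — endpoints in different components.
Edges rejected before the tree was complete: 2.

2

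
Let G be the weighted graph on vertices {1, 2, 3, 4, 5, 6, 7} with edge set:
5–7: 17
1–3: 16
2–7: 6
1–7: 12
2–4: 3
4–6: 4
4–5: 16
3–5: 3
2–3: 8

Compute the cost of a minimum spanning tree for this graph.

Grow the tree from 3 using Prim:
Step 1: cheapest edge leaving the tree is 3–5 (3); add 5.
Step 2: cheapest edge leaving the tree is 2–3 (8); add 2.
Step 3: cheapest edge leaving the tree is 2–4 (3); add 4.
Step 4: cheapest edge leaving the tree is 4–6 (4); add 6.
Step 5: cheapest edge leaving the tree is 2–7 (6); add 7.
Step 6: cheapest edge leaving the tree is 1–7 (12); add 1.
MST edges: 3–5, 2–3, 2–4, 4–6, 2–7, 1–7; total weight 3+8+3+4+6+12 = 36.

36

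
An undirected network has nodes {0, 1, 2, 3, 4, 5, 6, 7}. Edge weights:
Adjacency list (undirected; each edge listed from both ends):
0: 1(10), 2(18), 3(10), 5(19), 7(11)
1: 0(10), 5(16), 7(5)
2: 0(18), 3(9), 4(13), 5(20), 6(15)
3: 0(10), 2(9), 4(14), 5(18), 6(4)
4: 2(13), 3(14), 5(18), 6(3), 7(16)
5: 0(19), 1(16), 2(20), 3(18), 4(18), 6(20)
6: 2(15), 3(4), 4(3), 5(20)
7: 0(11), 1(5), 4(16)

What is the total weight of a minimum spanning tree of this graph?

57

Kruskal's algorithm — process edges by increasing weight (ties by edge label):
4 6 (3): add — endpoints in different components.
3 6 (4): add — endpoints in different components.
1 7 (5): add — endpoints in different components.
2 3 (9): add — endpoints in different components.
0 1 (10): add — endpoints in different components.
0 3 (10): add — endpoints in different components.
0 7 (11): skip — 0 and 7 already connected.
2 4 (13): skip — 2 and 4 already connected.
3 4 (14): skip — 3 and 4 already connected.
2 6 (15): skip — 2 and 6 already connected.
1 5 (16): add — endpoints in different components.
MST edges: 4 6, 3 6, 1 7, 2 3, 0 1, 0 3, 1 5; total weight 3+4+5+9+10+10+16 = 57.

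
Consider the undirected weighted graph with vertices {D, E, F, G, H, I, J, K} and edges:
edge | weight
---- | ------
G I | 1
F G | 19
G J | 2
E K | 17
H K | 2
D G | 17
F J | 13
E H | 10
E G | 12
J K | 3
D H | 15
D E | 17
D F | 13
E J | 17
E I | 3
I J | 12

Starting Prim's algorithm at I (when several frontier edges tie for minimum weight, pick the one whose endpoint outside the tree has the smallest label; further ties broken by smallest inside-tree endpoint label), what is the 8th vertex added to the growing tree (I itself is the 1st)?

Prim's algorithm from I:
Step 1: cheapest edge leaving the tree is G I (1); add G.
Step 2: cheapest edge leaving the tree is G J (2); add J.
Step 3: cheapest edge leaving the tree is E I (3); add E.
Step 4: cheapest edge leaving the tree is J K (3); add K.
Step 5: cheapest edge leaving the tree is H K (2); add H.
Step 6: cheapest edge leaving the tree is F J (13); add F.
Step 7: cheapest edge leaving the tree is D F (13); add D.
Vertex order: I, G, J, E, K, H, F, D. The 8th vertex is D.

D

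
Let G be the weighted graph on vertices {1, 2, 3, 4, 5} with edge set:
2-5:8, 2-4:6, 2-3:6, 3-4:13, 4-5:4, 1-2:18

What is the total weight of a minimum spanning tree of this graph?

Prim's algorithm from 5:
Step 1: cheapest edge leaving the tree is 4-5 (4); add 4.
Step 2: cheapest edge leaving the tree is 2-4 (6); add 2.
Step 3: cheapest edge leaving the tree is 2-3 (6); add 3.
Step 4: cheapest edge leaving the tree is 1-2 (18); add 1.
MST edges: 4-5, 2-4, 2-3, 1-2; total weight 4+6+6+18 = 34.

34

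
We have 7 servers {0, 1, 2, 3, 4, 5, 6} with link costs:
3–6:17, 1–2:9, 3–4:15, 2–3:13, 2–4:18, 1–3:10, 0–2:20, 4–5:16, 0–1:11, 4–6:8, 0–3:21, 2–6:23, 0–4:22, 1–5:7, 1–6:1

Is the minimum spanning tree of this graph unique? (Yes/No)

Sort edges by weight, then run Kruskal:
1–6 (1): add. Components now {0} {1,6} {2} {3} {4} {5}
1–5 (7): add. Components now {0} {1,5,6} {2} {3} {4}
4–6 (8): add. Components now {0} {1,4,5,6} {2} {3}
1–2 (9): add. Components now {0} {1,2,4,5,6} {3}
1–3 (10): add. Components now {0} {1,2,3,4,5,6}
0–1 (11): add. Components now {0,1,2,3,4,5,6}
Every non-tree edge has weight strictly greater than the heaviest edge on the tree path between its endpoints, so the MST is unique.

Yes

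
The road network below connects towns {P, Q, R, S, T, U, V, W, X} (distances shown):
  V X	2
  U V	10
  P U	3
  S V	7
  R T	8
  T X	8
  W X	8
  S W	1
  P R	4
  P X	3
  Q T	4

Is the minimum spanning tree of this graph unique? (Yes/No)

No

Sort edges by weight, then run Kruskal:
S W (1): add — endpoints in different components.
V X (2): add — endpoints in different components.
P U (3): add — endpoints in different components.
P X (3): add — endpoints in different components.
P R (4): add — endpoints in different components.
Q T (4): add — endpoints in different components.
S V (7): add — endpoints in different components.
R T (8): add — endpoints in different components.
Non-tree edge T X has weight 8, equal to the heaviest edge on its tree cycle — swapping gives another MST of the same weight. Not unique.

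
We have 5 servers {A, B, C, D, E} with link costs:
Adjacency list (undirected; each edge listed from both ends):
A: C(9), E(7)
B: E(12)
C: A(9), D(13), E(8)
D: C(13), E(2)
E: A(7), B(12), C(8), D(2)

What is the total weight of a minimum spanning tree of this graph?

Prim, starting at A.
Step 1: cheapest edge leaving the tree is A–E (7); add E.
Step 2: cheapest edge leaving the tree is D–E (2); add D.
Step 3: cheapest edge leaving the tree is C–E (8); add C.
Step 4: cheapest edge leaving the tree is B–E (12); add B.
MST edges: A–E, D–E, C–E, B–E; total weight 7+2+8+12 = 29.

29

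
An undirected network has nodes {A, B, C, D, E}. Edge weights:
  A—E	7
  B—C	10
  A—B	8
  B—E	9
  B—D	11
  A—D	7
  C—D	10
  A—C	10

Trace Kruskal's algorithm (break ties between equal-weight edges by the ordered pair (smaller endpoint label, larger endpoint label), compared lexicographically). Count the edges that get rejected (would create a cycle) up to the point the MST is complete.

1

Sort edges by weight, then run Kruskal:
A—D (7): add — endpoints in different components.
A—E (7): add — endpoints in different components.
A—B (8): add — endpoints in different components.
B—E (9): skip — B and E already connected.
A—C (10): add — endpoints in different components.
Edges rejected before the tree was complete: 1.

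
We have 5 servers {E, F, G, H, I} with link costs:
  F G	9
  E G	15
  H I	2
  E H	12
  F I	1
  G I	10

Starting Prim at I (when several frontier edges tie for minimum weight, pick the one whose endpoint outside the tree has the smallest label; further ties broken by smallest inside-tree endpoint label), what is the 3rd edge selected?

F-G

Prim, starting at I.
Step 1: frontier [F I 1, H I 2, G I 10] → take F I (1); add F.
Step 2: frontier [F G 9, H I 2, G I 10] → take H I (2); add H.
Step 3: frontier [F G 9, E H 12, G I 10] → take F G (9); add G.
Step 4: frontier [E G 15, E H 12] → take E H (12); add E.
The 3rd edge added is F G.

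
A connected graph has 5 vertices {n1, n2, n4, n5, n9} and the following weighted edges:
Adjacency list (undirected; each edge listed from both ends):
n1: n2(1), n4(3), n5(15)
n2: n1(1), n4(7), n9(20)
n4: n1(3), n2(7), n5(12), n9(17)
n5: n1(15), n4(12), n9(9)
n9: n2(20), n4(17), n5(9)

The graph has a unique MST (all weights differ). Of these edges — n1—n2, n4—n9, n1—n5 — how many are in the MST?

1

Kruskal's algorithm — process edges by increasing weight (ties by edge label):
n1—n2 (1): add — endpoints in different components.
n1—n4 (3): add — endpoints in different components.
n2—n4 (7): skip — n4 and n2 already connected.
n5—n9 (9): add — endpoints in different components.
n4—n5 (12): add — endpoints in different components.
MST edge set: {n1—n2, n1—n4, n5—n9, n4—n5}.
Of the listed edges, {n1—n2} are in the MST → 1.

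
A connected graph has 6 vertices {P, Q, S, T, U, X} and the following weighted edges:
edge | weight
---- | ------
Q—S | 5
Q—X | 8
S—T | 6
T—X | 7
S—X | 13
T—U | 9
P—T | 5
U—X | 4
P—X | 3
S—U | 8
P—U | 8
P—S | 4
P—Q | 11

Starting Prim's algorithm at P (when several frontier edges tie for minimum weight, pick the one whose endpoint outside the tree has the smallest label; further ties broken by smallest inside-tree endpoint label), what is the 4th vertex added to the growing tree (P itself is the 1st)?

Prim, starting at P.
Step 1: frontier [P—X 3, P—S 4, P—T 5, P—U 8, P—Q 11] → take P—X (3); add X.
Step 2: frontier [P—S 4, P—T 5, P—U 8, P—Q 11, U—X 4, T—X 7, Q—X 8, S—X 13] → take P—S (4); add S.
Step 3: frontier [P—T 5, P—U 8, P—Q 11, Q—S 5, S—T 6, S—U 8, U—X 4, T—X 7, Q—X 8] → take U—X (4); add U.
Step 4: frontier [P—T 5, P—Q 11, Q—S 5, S—T 6, T—U 9, T—X 7, Q—X 8] → take Q—S (5); add Q.
Step 5: frontier [P—T 5, S—T 6, T—U 9, T—X 7] → take P—T (5); add T.
Vertex order: P, X, S, U, Q, T. The 4th vertex is U.

U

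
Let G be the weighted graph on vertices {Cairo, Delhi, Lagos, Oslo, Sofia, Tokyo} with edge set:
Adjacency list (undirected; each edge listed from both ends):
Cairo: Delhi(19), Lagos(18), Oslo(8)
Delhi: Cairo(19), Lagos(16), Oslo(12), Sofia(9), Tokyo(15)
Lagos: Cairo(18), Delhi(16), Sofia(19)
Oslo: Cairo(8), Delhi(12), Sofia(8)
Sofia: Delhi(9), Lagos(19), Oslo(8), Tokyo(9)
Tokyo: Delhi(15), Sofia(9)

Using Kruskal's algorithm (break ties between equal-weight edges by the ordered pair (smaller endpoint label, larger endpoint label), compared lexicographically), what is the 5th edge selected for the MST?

Delhi-Lagos

Sort edges by weight, then run Kruskal:
Cairo–Oslo (8): add. Components now {Cairo,Oslo} {Tokyo} {Delhi} {Sofia} {Lagos}
Oslo–Sofia (8): add. Components now {Cairo,Oslo,Sofia} {Tokyo} {Delhi} {Lagos}
Delhi–Sofia (9): add. Components now {Cairo,Delhi,Oslo,Sofia} {Tokyo} {Lagos}
Sofia–Tokyo (9): add. Components now {Cairo,Delhi,Oslo,Sofia,Tokyo} {Lagos}
Delhi–Oslo (12): skip — Oslo and Delhi already connected.
Delhi–Tokyo (15): skip — Tokyo and Delhi already connected.
Delhi–Lagos (16): add. Components now {Cairo,Delhi,Lagos,Oslo,Sofia,Tokyo}
The 5th edge added is Delhi–Lagos.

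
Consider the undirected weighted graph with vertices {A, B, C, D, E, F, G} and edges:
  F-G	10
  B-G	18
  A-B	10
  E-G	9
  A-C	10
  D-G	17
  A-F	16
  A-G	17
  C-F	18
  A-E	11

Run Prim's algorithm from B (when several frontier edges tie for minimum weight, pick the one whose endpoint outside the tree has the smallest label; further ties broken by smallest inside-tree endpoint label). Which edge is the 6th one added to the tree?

Grow the tree from B using Prim:
Step 1: cheapest edge leaving the tree is A-B (10); add A.
Step 2: cheapest edge leaving the tree is A-C (10); add C.
Step 3: cheapest edge leaving the tree is A-E (11); add E.
Step 4: cheapest edge leaving the tree is E-G (9); add G.
Step 5: cheapest edge leaving the tree is F-G (10); add F.
Step 6: cheapest edge leaving the tree is D-G (17); add D.
The 6th edge added is D-G.

D-G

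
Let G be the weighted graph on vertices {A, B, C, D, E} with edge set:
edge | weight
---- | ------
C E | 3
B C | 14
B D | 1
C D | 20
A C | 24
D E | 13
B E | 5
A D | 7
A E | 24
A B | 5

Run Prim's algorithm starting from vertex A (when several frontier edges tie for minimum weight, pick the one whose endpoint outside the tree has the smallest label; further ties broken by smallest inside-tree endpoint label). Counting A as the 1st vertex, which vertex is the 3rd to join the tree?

Prim, starting at A.
Step 1: cheapest edge leaving the tree is A B (5); add B.
Step 2: cheapest edge leaving the tree is B D (1); add D.
Step 3: cheapest edge leaving the tree is B E (5); add E.
Step 4: cheapest edge leaving the tree is C E (3); add C.
Vertex order: A, B, D, E, C. The 3rd vertex is D.

D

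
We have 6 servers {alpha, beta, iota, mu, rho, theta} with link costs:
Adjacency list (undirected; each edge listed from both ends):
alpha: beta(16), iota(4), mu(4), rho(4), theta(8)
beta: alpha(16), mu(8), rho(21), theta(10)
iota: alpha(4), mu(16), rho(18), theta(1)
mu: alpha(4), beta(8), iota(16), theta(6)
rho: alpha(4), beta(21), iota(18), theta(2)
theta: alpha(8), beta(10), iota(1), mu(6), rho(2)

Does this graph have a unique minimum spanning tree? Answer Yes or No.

Kruskal: consider edges lightest-first.
iota theta (1): add. Components now {beta} {iota,theta} {mu} {alpha} {rho}
rho theta (2): add. Components now {beta} {iota,rho,theta} {mu} {alpha}
alpha iota (4): add. Components now {beta} {alpha,iota,rho,theta} {mu}
alpha mu (4): add. Components now {beta} {alpha,iota,mu,rho,theta}
alpha rho (4): skip — alpha and rho already connected.
mu theta (6): skip — mu and theta already connected.
alpha theta (8): skip — alpha and theta already connected.
beta mu (8): add. Components now {alpha,beta,iota,mu,rho,theta}
Non-tree edge alpha rho has weight 4, equal to the heaviest edge on its tree cycle — swapping gives another MST of the same weight. Not unique.

No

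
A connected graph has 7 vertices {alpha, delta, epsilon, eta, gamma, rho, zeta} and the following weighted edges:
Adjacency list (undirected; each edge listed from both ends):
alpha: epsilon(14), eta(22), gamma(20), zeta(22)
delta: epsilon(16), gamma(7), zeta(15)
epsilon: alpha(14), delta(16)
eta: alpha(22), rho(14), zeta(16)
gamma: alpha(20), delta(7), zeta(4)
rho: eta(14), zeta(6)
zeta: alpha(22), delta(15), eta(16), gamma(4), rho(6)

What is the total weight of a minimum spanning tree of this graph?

Kruskal's algorithm — process edges by increasing weight (ties by edge label):
gamma—zeta (4): add. Components now {gamma,zeta} {rho} {delta} {eta} {epsilon} {alpha}
rho—zeta (6): add. Components now {gamma,rho,zeta} {delta} {eta} {epsilon} {alpha}
delta—gamma (7): add. Components now {delta,gamma,rho,zeta} {eta} {epsilon} {alpha}
alpha—epsilon (14): add. Components now {delta,gamma,rho,zeta} {eta} {alpha,epsilon}
eta—rho (14): add. Components now {delta,eta,gamma,rho,zeta} {alpha,epsilon}
delta—zeta (15): skip — zeta and delta already connected.
delta—epsilon (16): add. Components now {alpha,delta,epsilon,eta,gamma,rho,zeta}
MST edges: gamma—zeta, rho—zeta, delta—gamma, alpha—epsilon, eta—rho, delta—epsilon; total weight 4+6+7+14+14+16 = 61.

61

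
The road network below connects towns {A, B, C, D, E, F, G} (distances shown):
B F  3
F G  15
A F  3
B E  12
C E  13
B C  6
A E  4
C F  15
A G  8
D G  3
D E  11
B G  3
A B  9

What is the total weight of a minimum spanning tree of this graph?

22

Prim, starting at D.
Step 1: cheapest edge leaving the tree is D G (3); add G.
Step 2: cheapest edge leaving the tree is B G (3); add B.
Step 3: cheapest edge leaving the tree is B F (3); add F.
Step 4: cheapest edge leaving the tree is A F (3); add A.
Step 5: cheapest edge leaving the tree is A E (4); add E.
Step 6: cheapest edge leaving the tree is B C (6); add C.
MST edges: D G, B G, B F, A F, A E, B C; total weight 3+3+3+3+4+6 = 22.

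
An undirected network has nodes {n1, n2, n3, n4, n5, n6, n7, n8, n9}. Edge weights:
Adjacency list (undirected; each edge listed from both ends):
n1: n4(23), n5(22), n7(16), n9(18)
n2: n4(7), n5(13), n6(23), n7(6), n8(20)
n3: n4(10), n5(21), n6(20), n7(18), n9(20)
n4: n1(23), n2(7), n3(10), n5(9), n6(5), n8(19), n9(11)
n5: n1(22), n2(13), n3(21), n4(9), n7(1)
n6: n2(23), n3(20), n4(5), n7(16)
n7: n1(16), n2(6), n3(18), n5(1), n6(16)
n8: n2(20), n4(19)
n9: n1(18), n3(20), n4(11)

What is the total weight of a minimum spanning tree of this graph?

Sort edges by weight, then run Kruskal:
n5—n7 (1): add — endpoints in different components.
n4—n6 (5): add — endpoints in different components.
n2—n7 (6): add — endpoints in different components.
n2—n4 (7): add — endpoints in different components.
n4—n5 (9): skip — n4 and n5 already connected.
n3—n4 (10): add — endpoints in different components.
n4—n9 (11): add — endpoints in different components.
n2—n5 (13): skip — n5 and n2 already connected.
n1—n7 (16): add — endpoints in different components.
n6—n7 (16): skip — n7 and n6 already connected.
n1—n9 (18): skip — n1 and n9 already connected.
n3—n7 (18): skip — n3 and n7 already connected.
n4—n8 (19): add — endpoints in different components.
MST edges: n5—n7, n4—n6, n2—n7, n2—n4, n3—n4, n4—n9, n1—n7, n4—n8; total weight 1+5+6+7+10+11+16+19 = 75.

75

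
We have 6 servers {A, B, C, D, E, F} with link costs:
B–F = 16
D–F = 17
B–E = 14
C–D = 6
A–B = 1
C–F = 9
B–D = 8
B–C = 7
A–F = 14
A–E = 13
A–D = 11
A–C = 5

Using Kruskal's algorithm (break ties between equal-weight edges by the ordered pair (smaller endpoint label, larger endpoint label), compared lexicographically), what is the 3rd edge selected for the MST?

C-D

Kruskal: consider edges lightest-first.
A–B (1): add — endpoints in different components.
A–C (5): add — endpoints in different components.
C–D (6): add — endpoints in different components.
B–C (7): skip — B and C already connected.
B–D (8): skip — B and D already connected.
C–F (9): add — endpoints in different components.
A–D (11): skip — A and D already connected.
A–E (13): add — endpoints in different components.
The 3rd edge added is C–D.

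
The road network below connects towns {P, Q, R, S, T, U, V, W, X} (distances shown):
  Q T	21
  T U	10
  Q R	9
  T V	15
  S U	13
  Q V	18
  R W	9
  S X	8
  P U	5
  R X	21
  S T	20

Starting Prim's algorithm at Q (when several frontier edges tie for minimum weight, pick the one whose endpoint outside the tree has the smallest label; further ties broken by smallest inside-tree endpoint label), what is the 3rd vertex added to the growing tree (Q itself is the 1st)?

Prim's algorithm from Q:
Step 1: frontier [Q R 9, Q V 18, Q T 21] → take Q R (9); add R.
Step 2: frontier [Q V 18, Q T 21, R W 9, R X 21] → take R W (9); add W.
Step 3: frontier [Q V 18, Q T 21, R X 21] → take Q V (18); add V.
Step 4: frontier [Q T 21, R X 21, T V 15] → take T V (15); add T.
Step 5: frontier [R X 21, T U 10, S T 20] → take T U (10); add U.
Step 6: frontier [R X 21, S T 20, P U 5, S U 13] → take P U (5); add P.
Step 7: frontier [R X 21, S T 20, S U 13] → take S U (13); add S.
Step 8: frontier [R X 21, S X 8] → take S X (8); add X.
Vertex order: Q, R, W, V, T, U, P, S, X. The 3rd vertex is W.

W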